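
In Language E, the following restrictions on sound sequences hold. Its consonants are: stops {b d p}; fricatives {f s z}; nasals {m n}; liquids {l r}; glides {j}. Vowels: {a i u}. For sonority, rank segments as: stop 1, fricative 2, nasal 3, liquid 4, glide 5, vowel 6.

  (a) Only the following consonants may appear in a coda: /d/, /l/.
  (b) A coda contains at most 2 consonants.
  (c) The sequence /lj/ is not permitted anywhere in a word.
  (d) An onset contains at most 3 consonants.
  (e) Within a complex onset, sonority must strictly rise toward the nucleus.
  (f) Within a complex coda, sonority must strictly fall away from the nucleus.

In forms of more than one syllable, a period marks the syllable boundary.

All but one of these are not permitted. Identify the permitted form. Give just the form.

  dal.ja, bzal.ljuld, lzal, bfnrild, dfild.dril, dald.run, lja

dal.ja — violates constraint (c): contains banned sequence /lj/ → not permitted
bzal.ljuld — violates constraint (c): contains banned sequence /lj/ → not permitted
lzal — violates constraint (e): syllable 1 onset /lz/: /l/ (liquid, 4) → /z/ (fricative, 2) does not rise → not permitted
bfnrild — violates constraint (d): syllable 1 onset /bfnr/ has 4 consonants (> 3) → not permitted
dfild.dril — σ1 onset /df/ (1→2 rises), coda /ld/ (4→1 falls) ok; σ2 onset /dr/ (1→4 rises), coda /l/ ok → permitted
dald.run — violates constraint (a): syllable 2 coda contains /n/, which is not a licensed coda consonant → not permitted
lja — violates constraint (c): contains banned sequence /lj/ → not permitted

dfild.dril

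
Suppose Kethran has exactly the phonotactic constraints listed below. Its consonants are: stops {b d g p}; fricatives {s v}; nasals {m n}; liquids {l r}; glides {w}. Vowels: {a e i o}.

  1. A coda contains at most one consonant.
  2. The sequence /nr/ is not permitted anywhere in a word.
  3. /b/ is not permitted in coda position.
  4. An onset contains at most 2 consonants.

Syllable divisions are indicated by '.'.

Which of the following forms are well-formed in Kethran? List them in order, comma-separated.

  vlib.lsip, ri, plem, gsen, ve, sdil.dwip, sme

vlib.lsip — violates constraint 3: syllable 1 coda contains /b/ → ill-formed
ri — σ1 onset /r/, coda /∅/ ok → well-formed
plem — σ1 onset /pl/ (2C), coda /m/ ok → well-formed
gsen — σ1 onset /gs/ (2C), coda /n/ ok → well-formed
ve — σ1 onset /v/, coda /∅/ ok → well-formed
sdil.dwip — σ1 onset /sd/ (2C), coda /l/ ok; σ2 onset /dw/ (2C), coda /p/ ok → well-formed
sme — σ1 onset /sm/ (2C), coda /∅/ ok → well-formed

ri, plem, gsen, ve, sdil.dwip, sme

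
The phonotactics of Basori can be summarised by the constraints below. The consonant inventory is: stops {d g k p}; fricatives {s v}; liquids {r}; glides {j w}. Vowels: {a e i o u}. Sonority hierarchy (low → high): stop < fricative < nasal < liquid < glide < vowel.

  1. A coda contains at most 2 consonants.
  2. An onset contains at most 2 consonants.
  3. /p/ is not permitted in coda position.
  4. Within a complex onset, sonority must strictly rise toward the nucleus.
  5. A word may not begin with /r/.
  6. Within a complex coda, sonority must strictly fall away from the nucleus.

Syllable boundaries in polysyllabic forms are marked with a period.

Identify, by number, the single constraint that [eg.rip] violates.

3

[eg.rip]: syllable 2 coda contains /p/.
This is a violation of constraint 3: "/p/ is not permitted in coda position."
The remaining constraints (1, 2, 4, 5, 6) are satisfied.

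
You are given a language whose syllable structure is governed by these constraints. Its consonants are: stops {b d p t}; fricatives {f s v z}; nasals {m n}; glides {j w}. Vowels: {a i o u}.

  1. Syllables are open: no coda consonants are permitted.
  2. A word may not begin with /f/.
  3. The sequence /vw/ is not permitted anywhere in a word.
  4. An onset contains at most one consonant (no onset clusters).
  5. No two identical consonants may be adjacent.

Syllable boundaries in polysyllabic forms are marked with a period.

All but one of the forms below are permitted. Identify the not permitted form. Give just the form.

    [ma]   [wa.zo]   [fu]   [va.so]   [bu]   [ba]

[ma] — σ1 onset /m/, coda /∅/ ok → permitted
[wa.zo] — σ1 onset /w/, coda /∅/ ok; σ2 onset /z/, coda /∅/ ok → permitted
[fu] — violates constraint 2: word begins with /f/ → not permitted
[va.so] — σ1 onset /v/, coda /∅/ ok; σ2 onset /s/, coda /∅/ ok → permitted
[bu] — σ1 onset /b/, coda /∅/ ok → permitted
[ba] — σ1 onset /b/, coda /∅/ ok → permitted

[fu]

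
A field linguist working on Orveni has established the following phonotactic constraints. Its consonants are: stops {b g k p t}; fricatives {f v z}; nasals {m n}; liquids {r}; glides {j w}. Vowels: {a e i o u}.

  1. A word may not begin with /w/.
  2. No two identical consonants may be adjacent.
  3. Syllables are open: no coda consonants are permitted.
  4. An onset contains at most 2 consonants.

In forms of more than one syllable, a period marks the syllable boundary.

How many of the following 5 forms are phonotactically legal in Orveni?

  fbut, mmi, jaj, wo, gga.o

0

fbut — violates constraint 3: syllable 1 coda /t/ has 1 consonant (> 0) → phonotactically illegal
mmi — violates constraint 2: adjacent identical consonants /mm/ → phonotactically illegal
jaj — violates constraint 3: syllable 1 coda /j/ has 1 consonant (> 0) → phonotactically illegal
wo — violates constraint 1: word begins with /w/ → phonotactically illegal
gga.o — violates constraint 2: adjacent identical consonants /gg/ → phonotactically illegal
No form is phonotactically legal → 0.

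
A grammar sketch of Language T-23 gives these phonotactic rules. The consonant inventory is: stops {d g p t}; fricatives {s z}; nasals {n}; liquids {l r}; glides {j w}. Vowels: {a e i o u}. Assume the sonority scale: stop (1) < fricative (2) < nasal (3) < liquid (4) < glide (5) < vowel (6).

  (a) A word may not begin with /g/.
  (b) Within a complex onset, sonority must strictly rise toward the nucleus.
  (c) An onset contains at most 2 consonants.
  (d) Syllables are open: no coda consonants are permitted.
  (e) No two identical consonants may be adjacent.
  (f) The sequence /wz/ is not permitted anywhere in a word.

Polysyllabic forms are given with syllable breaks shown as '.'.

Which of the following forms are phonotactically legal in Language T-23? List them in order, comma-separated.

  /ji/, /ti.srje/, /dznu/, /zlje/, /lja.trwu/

/ji/ — σ1 onset /j/, coda /∅/ ok → phonotactically legal
/ti.srje/ — violates constraint (c): syllable 2 onset /srj/ has 3 consonants (> 2) → phonotactically illegal
/dznu/ — violates constraint (c): syllable 1 onset /dzn/ has 3 consonants (> 2) → phonotactically illegal
/zlje/ — violates constraint (c): syllable 1 onset /zlj/ has 3 consonants (> 2) → phonotactically illegal
/lja.trwu/ — violates constraint (c): syllable 2 onset /trw/ has 3 consonants (> 2) → phonotactically illegal

/ji/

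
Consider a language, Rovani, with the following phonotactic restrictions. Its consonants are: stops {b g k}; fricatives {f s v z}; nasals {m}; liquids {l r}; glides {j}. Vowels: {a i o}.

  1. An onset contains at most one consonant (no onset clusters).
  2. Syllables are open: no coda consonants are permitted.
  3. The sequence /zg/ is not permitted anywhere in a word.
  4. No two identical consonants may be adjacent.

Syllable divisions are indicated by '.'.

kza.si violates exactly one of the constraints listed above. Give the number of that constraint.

kza.si: syllable 1 onset /kz/ has 2 consonants (> 1).
This is a violation of constraint 1: "An onset contains at most one consonant (no onset clusters)."
The remaining constraints (2, 3, 4) are satisfied.

1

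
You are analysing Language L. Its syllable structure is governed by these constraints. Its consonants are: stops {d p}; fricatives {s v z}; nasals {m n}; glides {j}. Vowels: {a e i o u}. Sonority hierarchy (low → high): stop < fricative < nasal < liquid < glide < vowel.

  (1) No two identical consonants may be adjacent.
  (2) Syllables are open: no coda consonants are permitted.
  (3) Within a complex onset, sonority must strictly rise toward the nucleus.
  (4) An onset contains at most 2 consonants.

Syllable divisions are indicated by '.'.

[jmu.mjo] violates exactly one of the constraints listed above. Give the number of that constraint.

[jmu.mjo]: syllable 1 onset /jm/: /j/ (glide, 5) → /m/ (nasal, 3) does not rise.
This is a violation of constraint 3: "Within a complex onset, sonority must strictly rise toward the nucleus."
The remaining constraints (1, 2, 4) are satisfied.

3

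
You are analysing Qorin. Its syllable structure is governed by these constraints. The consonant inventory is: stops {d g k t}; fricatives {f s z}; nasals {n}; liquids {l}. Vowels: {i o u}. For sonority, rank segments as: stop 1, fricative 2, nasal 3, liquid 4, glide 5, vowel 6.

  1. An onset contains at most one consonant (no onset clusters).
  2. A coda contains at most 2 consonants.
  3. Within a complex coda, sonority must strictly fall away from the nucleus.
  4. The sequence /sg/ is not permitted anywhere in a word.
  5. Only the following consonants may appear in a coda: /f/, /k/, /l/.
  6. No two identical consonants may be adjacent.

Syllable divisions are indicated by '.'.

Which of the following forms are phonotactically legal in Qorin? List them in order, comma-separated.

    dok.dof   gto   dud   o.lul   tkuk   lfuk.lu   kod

dok.dof, o.lul

dok.dof — σ1 onset /d/, coda /k/ ok; σ2 onset /d/, coda /f/ ok → phonotactically legal
gto — violates constraint 1: syllable 1 onset /gt/ has 2 consonants (> 1) → phonotactically illegal
dud — violates constraint 5: syllable 1 coda contains /d/, which is not a licensed coda consonant → phonotactically illegal
o.lul — σ1 onset /∅/, coda /∅/ ok; σ2 onset /l/, coda /l/ ok → phonotactically legal
tkuk — violates constraint 1: syllable 1 onset /tk/ has 2 consonants (> 1) → phonotactically illegal
lfuk.lu — violates constraint 1: syllable 1 onset /lf/ has 2 consonants (> 1) → phonotactically illegal
kod — violates constraint 5: syllable 1 coda contains /d/, which is not a licensed coda consonant → phonotactically illegal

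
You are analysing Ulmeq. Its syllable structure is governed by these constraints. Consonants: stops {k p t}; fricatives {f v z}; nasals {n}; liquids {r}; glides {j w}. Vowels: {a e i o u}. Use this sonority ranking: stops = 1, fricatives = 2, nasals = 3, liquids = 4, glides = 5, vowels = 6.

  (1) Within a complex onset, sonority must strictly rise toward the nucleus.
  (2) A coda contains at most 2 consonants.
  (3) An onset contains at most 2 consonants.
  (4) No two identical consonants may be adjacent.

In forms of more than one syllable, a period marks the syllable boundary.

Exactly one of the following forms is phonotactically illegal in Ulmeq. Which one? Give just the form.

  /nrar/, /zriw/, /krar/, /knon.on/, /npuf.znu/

/nrar/ — σ1 onset /nr/ (3→4 rises), coda /r/ ok → phonotactically legal
/zriw/ — σ1 onset /zr/ (2→4 rises), coda /w/ ok → phonotactically legal
/krar/ — σ1 onset /kr/ (1→4 rises), coda /r/ ok → phonotactically legal
/knon.on/ — σ1 onset /kn/ (1→3 rises), coda /n/ ok; σ2 onset /∅/, coda /n/ ok → phonotactically legal
/npuf.znu/ — violates constraint 1: syllable 1 onset /np/: /n/ (nasal, 3) → /p/ (stop, 1) does not rise → phonotactically illegal

/npuf.znu/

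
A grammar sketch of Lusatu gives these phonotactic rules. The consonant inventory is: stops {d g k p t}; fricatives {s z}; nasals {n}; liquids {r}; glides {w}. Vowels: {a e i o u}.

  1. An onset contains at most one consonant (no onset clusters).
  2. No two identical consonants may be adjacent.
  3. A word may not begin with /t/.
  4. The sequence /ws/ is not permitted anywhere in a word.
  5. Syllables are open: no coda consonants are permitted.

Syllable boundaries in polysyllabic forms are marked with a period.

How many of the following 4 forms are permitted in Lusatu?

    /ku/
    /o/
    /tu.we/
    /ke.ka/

/ku/ — σ1 onset /k/, coda /∅/ ok → permitted
/o/ — σ1 onset /∅/, coda /∅/ ok → permitted
/tu.we/ — violates constraint 3: word begins with /t/ → not permitted
/ke.ka/ — σ1 onset /k/, coda /∅/ ok; σ2 onset /k/, coda /∅/ ok → permitted
Permitted: /ku/, /o/, /ke.ka/ → 3.

3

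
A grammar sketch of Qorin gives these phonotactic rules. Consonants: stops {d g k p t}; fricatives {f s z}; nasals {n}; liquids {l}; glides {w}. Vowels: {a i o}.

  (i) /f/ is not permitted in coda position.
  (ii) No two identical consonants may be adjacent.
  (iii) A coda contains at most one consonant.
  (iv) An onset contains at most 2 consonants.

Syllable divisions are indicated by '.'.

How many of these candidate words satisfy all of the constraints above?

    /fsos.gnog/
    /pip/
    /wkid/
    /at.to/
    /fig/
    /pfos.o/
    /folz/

/fsos.gnog/ — σ1 onset /fs/ (2C), coda /s/ ok; σ2 onset /gn/ (2C), coda /g/ ok → permitted
/pip/ — σ1 onset /p/, coda /p/ ok → permitted
/wkid/ — σ1 onset /wk/ (2C), coda /d/ ok → permitted
/at.to/ — violates constraint (ii): adjacent identical consonants /tt/ → not permitted
/fig/ — σ1 onset /f/, coda /g/ ok → permitted
/pfos.o/ — σ1 onset /pf/ (2C), coda /s/ ok; σ2 onset /∅/, coda /∅/ ok → permitted
/folz/ — violates constraint (iii): syllable 1 coda /lz/ has 2 consonants (> 1) → not permitted
Permitted: /fsos.gnog/, /pip/, /wkid/, /fig/, /pfos.o/ → 5.

5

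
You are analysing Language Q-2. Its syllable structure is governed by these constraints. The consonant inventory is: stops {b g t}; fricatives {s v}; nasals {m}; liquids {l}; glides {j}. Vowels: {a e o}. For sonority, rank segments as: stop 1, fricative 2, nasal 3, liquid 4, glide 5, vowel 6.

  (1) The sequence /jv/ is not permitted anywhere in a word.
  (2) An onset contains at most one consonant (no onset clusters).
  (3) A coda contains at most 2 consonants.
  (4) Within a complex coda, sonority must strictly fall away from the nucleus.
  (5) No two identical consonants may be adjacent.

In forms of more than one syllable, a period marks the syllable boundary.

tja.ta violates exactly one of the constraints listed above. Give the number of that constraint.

2

tja.ta: syllable 1 onset /tj/ has 2 consonants (> 1).
This is a violation of constraint 2: "An onset contains at most one consonant (no onset clusters)."
The remaining constraints (1, 3, 4, 5) are satisfied.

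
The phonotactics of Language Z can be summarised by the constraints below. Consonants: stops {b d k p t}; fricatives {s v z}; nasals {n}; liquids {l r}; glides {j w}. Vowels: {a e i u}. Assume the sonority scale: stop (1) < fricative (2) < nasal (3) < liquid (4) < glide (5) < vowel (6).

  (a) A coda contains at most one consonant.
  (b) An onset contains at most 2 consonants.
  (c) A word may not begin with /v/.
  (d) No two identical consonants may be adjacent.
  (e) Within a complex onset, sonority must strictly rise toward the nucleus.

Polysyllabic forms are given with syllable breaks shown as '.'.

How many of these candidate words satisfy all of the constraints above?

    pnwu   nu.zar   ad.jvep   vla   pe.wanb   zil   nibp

2

pnwu — violates constraint (b): syllable 1 onset /pnw/ has 3 consonants (> 2) → not permitted
nu.zar — σ1 onset /n/, coda /∅/ ok; σ2 onset /z/, coda /r/ ok → permitted
ad.jvep — violates constraint (e): syllable 2 onset /jv/: /j/ (glide, 5) → /v/ (fricative, 2) does not rise → not permitted
vla — violates constraint (c): word begins with /v/ → not permitted
pe.wanb — violates constraint (a): syllable 2 coda /nb/ has 2 consonants (> 1) → not permitted
zil — σ1 onset /z/, coda /l/ ok → permitted
nibp — violates constraint (a): syllable 1 coda /bp/ has 2 consonants (> 1) → not permitted
Permitted: nu.zar, zil → 2.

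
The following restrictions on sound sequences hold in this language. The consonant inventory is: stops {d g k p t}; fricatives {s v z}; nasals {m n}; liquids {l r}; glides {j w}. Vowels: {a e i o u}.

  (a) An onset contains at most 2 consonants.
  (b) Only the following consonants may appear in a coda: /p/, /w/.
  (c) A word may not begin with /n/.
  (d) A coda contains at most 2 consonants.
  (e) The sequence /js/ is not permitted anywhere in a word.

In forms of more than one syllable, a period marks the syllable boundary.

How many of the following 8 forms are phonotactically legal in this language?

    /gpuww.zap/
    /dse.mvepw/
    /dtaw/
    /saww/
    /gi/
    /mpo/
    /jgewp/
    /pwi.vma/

8

/gpuww.zap/ — σ1 onset /gp/ (2C), coda /ww/ (2C) ok; σ2 onset /z/, coda /p/ ok → phonotactically legal
/dse.mvepw/ — σ1 onset /ds/ (2C), coda /∅/ ok; σ2 onset /mv/ (2C), coda /pw/ (2C) ok → phonotactically legal
/dtaw/ — σ1 onset /dt/ (2C), coda /w/ ok → phonotactically legal
/saww/ — σ1 onset /s/, coda /ww/ (2C) ok → phonotactically legal
/gi/ — σ1 onset /g/, coda /∅/ ok → phonotactically legal
/mpo/ — σ1 onset /mp/ (2C), coda /∅/ ok → phonotactically legal
/jgewp/ — σ1 onset /jg/ (2C), coda /wp/ (2C) ok → phonotactically legal
/pwi.vma/ — σ1 onset /pw/ (2C), coda /∅/ ok; σ2 onset /vm/ (2C), coda /∅/ ok → phonotactically legal
Phonotactically legal: /gpuww.zap/, /dse.mvepw/, /dtaw/, /saww/, /gi/, /mpo/, /jgewp/, /pwi.vma/ → 8.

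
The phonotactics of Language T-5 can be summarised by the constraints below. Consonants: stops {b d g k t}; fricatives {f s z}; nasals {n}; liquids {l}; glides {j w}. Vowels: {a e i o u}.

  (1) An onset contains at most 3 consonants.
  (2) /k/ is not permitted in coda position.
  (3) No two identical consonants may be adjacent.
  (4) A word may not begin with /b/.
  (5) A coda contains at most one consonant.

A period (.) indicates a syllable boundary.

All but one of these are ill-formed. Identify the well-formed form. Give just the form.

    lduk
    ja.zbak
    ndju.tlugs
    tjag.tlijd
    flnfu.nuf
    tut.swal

tut.swal

lduk — violates constraint 2: syllable 1 coda contains /k/ → ill-formed
ja.zbak — violates constraint 2: syllable 2 coda contains /k/ → ill-formed
ndju.tlugs — violates constraint 5: syllable 2 coda /gs/ has 2 consonants (> 1) → ill-formed
tjag.tlijd — violates constraint 5: syllable 2 coda /jd/ has 2 consonants (> 1) → ill-formed
flnfu.nuf — violates constraint 1: syllable 1 onset /flnf/ has 4 consonants (> 3) → ill-formed
tut.swal — σ1 onset /t/, coda /t/ ok; σ2 onset /sw/ (2C), coda /l/ ok → well-formed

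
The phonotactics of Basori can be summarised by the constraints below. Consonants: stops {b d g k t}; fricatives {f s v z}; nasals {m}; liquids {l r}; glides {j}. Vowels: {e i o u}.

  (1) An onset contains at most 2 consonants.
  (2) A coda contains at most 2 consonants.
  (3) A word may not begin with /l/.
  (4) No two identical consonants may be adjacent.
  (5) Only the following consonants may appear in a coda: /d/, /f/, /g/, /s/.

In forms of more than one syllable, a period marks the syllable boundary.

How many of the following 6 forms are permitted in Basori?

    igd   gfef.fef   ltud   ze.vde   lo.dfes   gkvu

igd — σ1 onset /∅/, coda /gd/ (2C) ok → permitted
gfef.fef — violates constraint 4: adjacent identical consonants /ff/ → not permitted
ltud — violates constraint 3: word begins with /l/ → not permitted
ze.vde — σ1 onset /z/, coda /∅/ ok; σ2 onset /vd/ (2C), coda /∅/ ok → permitted
lo.dfes — violates constraint 3: word begins with /l/ → not permitted
gkvu — violates constraint 1: syllable 1 onset /gkv/ has 3 consonants (> 2) → not permitted
Permitted: igd, ze.vde → 2.

2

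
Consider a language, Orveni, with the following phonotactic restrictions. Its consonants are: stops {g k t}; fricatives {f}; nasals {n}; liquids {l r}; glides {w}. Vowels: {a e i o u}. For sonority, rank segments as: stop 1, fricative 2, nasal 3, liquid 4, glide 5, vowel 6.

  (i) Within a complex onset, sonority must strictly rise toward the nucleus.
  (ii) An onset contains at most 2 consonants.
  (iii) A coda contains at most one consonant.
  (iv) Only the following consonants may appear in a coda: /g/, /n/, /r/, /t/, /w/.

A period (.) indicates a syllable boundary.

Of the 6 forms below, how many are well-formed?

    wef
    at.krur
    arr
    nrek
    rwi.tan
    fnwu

wef — violates constraint (iv): syllable 1 coda contains /f/, which is not a licensed coda consonant → ill-formed
at.krur — σ1 onset /∅/, coda /t/ ok; σ2 onset /kr/ (1→4 rises), coda /r/ ok → well-formed
arr — violates constraint (iii): syllable 1 coda /rr/ has 2 consonants (> 1) → ill-formed
nrek — violates constraint (iv): syllable 1 coda contains /k/, which is not a licensed coda consonant → ill-formed
rwi.tan — σ1 onset /rw/ (4→5 rises), coda /∅/ ok; σ2 onset /t/, coda /n/ ok → well-formed
fnwu — violates constraint (ii): syllable 1 onset /fnw/ has 3 consonants (> 2) → ill-formed
Well-formed: at.krur, rwi.tan → 2.

2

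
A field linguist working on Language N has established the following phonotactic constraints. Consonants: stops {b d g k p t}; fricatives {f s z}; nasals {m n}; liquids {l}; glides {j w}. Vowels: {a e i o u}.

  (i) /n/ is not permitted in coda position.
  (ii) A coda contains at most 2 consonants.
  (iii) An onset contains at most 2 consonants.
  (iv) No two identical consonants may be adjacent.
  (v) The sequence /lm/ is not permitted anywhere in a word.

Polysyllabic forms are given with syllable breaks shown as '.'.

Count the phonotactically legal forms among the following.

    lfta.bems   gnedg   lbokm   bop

lfta.bems — violates constraint (iii): syllable 1 onset /lft/ has 3 consonants (> 2) → phonotactically illegal
gnedg — σ1 onset /gn/ (2C), coda /dg/ (2C) ok → phonotactically legal
lbokm — σ1 onset /lb/ (2C), coda /km/ (2C) ok → phonotactically legal
bop — σ1 onset /b/, coda /p/ ok → phonotactically legal
Phonotactically legal: gnedg, lbokm, bop → 3.

3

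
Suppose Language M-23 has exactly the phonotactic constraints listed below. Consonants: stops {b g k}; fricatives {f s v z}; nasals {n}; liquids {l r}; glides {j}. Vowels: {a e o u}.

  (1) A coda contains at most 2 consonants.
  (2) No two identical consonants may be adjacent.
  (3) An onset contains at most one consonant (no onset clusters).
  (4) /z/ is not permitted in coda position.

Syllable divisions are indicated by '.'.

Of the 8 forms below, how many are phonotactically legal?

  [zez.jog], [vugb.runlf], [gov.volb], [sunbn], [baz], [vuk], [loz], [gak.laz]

1

[zez.jog] — violates constraint 4: syllable 1 coda contains /z/ → phonotactically illegal
[vugb.runlf] — violates constraint 1: syllable 2 coda /nlf/ has 3 consonants (> 2) → phonotactically illegal
[gov.volb] — violates constraint 2: adjacent identical consonants /vv/ → phonotactically illegal
[sunbn] — violates constraint 1: syllable 1 coda /nbn/ has 3 consonants (> 2) → phonotactically illegal
[baz] — violates constraint 4: syllable 1 coda contains /z/ → phonotactically illegal
[vuk] — σ1 onset /v/, coda /k/ ok → phonotactically legal
[loz] — violates constraint 4: syllable 1 coda contains /z/ → phonotactically illegal
[gak.laz] — violates constraint 4: syllable 2 coda contains /z/ → phonotactically illegal
Phonotactically legal: [vuk] → 1.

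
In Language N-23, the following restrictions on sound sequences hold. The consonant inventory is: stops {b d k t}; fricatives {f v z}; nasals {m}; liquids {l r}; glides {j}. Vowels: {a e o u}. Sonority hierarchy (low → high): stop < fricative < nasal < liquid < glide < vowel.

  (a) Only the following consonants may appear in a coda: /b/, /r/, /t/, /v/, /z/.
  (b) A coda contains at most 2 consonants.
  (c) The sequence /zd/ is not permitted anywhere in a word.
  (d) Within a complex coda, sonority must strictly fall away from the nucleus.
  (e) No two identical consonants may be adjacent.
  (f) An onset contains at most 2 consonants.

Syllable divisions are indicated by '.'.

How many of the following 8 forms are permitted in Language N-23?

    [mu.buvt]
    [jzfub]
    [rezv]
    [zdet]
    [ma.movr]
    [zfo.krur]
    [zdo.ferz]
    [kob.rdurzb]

[mu.buvt] — σ1 onset /m/, coda /∅/ ok; σ2 onset /b/, coda /vt/ (2→1 falls) ok → permitted
[jzfub] — violates constraint (f): syllable 1 onset /jzf/ has 3 consonants (> 2) → not permitted
[rezv] — violates constraint (d): syllable 1 coda /zv/: /z/ (fricative, 2) → /v/ (fricative, 2) does not fall → not permitted
[zdet] — violates constraint (c): contains banned sequence /zd/ → not permitted
[ma.movr] — violates constraint (d): syllable 2 coda /vr/: /v/ (fricative, 2) → /r/ (liquid, 4) does not fall → not permitted
[zfo.krur] — σ1 onset /zf/ (2C), coda /∅/ ok; σ2 onset /kr/ (2C), coda /r/ ok → permitted
[zdo.ferz] — violates constraint (c): contains banned sequence /zd/ → not permitted
[kob.rdurzb] — violates constraint (b): syllable 2 coda /rzb/ has 3 consonants (> 2) → not permitted
Permitted: [mu.buvt], [zfo.krur] → 2.

2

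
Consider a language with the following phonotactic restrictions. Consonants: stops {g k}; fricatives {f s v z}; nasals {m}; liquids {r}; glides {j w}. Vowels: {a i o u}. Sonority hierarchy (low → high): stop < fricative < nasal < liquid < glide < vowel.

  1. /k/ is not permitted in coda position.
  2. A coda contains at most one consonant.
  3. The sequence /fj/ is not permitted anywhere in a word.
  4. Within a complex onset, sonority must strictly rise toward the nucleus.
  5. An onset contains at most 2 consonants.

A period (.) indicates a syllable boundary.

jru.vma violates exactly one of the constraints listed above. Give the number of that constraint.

jru.vma: syllable 1 onset /jr/: /j/ (glide, 5) → /r/ (liquid, 4) does not rise.
This is a violation of constraint 4: "Within a complex onset, sonority must strictly rise toward the nucleus."
The remaining constraints (1, 2, 3, 5) are satisfied.

4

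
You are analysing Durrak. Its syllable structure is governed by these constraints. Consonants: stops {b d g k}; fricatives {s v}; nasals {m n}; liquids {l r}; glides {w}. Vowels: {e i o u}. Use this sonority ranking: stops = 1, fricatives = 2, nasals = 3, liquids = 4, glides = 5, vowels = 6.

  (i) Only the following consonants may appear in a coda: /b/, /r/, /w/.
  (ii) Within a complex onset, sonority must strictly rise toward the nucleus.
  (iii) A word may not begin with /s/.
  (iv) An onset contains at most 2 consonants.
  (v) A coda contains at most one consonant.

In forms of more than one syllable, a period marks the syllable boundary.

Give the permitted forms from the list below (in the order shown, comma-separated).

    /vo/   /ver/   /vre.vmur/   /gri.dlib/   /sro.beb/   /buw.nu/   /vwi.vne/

/vo/ — σ1 onset /v/, coda /∅/ ok → permitted
/ver/ — σ1 onset /v/, coda /r/ ok → permitted
/vre.vmur/ — σ1 onset /vr/ (2→4 rises), coda /∅/ ok; σ2 onset /vm/ (2→3 rises), coda /r/ ok → permitted
/gri.dlib/ — σ1 onset /gr/ (1→4 rises), coda /∅/ ok; σ2 onset /dl/ (1→4 rises), coda /b/ ok → permitted
/sro.beb/ — violates constraint (iii): word begins with /s/ → not permitted
/buw.nu/ — σ1 onset /b/, coda /w/ ok; σ2 onset /n/, coda /∅/ ok → permitted
/vwi.vne/ — σ1 onset /vw/ (2→5 rises), coda /∅/ ok; σ2 onset /vn/ (2→3 rises), coda /∅/ ok → permitted

/vo/, /ver/, /vre.vmur/, /gri.dlib/, /buw.nu/, /vwi.vne/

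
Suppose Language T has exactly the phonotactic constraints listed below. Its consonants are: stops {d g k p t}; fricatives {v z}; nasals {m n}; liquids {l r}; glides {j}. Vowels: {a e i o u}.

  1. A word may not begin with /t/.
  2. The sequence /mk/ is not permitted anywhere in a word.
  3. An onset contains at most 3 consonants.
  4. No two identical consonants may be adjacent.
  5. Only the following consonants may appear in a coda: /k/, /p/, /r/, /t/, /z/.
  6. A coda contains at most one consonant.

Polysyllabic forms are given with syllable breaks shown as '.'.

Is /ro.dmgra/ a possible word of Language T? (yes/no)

/ro.dmgra/ — violates constraint 3: syllable 2 onset /dmgr/ has 4 consonants (> 3) → phonotactically illegal

no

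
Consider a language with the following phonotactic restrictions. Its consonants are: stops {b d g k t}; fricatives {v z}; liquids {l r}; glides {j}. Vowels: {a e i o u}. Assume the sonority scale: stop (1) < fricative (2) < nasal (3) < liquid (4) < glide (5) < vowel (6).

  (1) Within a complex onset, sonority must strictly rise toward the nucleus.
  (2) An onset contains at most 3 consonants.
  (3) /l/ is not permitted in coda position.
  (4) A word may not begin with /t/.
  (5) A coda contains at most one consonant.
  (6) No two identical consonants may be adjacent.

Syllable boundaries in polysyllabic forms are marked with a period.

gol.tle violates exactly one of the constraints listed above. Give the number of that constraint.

gol.tle: syllable 1 coda contains /l/.
This is a violation of constraint 3: "/l/ is not permitted in coda position."
The remaining constraints (1, 2, 4, 5, 6) are satisfied.

3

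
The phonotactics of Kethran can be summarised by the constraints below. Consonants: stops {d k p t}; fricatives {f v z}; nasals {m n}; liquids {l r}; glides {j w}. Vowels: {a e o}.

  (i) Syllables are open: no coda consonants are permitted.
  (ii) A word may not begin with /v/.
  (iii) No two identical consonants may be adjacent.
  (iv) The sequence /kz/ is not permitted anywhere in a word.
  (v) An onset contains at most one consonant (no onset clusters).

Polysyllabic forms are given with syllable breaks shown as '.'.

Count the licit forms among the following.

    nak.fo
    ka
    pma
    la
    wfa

2

nak.fo — violates constraint (i): syllable 1 coda /k/ has 1 consonant (> 0) → illicit
ka — σ1 onset /k/, coda /∅/ ok → licit
pma — violates constraint (v): syllable 1 onset /pm/ has 2 consonants (> 1) → illicit
la — σ1 onset /l/, coda /∅/ ok → licit
wfa — violates constraint (v): syllable 1 onset /wf/ has 2 consonants (> 1) → illicit
Licit: ka, la → 2.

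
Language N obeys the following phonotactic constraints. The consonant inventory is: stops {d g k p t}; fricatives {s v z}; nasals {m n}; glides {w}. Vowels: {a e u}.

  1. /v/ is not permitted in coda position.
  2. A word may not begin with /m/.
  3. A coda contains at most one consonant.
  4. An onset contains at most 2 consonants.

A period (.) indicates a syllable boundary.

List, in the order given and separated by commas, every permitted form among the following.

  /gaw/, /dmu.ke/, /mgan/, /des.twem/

/gaw/ — σ1 onset /g/, coda /w/ ok → permitted
/dmu.ke/ — σ1 onset /dm/ (2C), coda /∅/ ok; σ2 onset /k/, coda /∅/ ok → permitted
/mgan/ — violates constraint 2: word begins with /m/ → not permitted
/des.twem/ — σ1 onset /d/, coda /s/ ok; σ2 onset /tw/ (2C), coda /m/ ok → permitted

/gaw/, /dmu.ke/, /des.twem/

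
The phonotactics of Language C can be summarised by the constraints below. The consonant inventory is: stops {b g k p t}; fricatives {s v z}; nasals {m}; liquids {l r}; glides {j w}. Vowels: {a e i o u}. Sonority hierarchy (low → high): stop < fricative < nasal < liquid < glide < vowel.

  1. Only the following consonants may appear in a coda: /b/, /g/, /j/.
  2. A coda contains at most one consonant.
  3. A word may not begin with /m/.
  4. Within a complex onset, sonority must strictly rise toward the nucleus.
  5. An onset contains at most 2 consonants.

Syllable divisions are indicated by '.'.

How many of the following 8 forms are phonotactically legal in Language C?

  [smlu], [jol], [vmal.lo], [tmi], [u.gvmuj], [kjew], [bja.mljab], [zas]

[smlu] — violates constraint 5: syllable 1 onset /sml/ has 3 consonants (> 2) → phonotactically illegal
[jol] — violates constraint 1: syllable 1 coda contains /l/, which is not a licensed coda consonant → phonotactically illegal
[vmal.lo] — violates constraint 1: syllable 1 coda contains /l/, which is not a licensed coda consonant → phonotactically illegal
[tmi] — σ1 onset /tm/ (1→3 rises), coda /∅/ ok → phonotactically legal
[u.gvmuj] — violates constraint 5: syllable 2 onset /gvm/ has 3 consonants (> 2) → phonotactically illegal
[kjew] — violates constraint 1: syllable 1 coda contains /w/, which is not a licensed coda consonant → phonotactically illegal
[bja.mljab] — violates constraint 5: syllable 2 onset /mlj/ has 3 consonants (> 2) → phonotactically illegal
[zas] — violates constraint 1: syllable 1 coda contains /s/, which is not a licensed coda consonant → phonotactically illegal
Phonotactically legal: [tmi] → 1.

1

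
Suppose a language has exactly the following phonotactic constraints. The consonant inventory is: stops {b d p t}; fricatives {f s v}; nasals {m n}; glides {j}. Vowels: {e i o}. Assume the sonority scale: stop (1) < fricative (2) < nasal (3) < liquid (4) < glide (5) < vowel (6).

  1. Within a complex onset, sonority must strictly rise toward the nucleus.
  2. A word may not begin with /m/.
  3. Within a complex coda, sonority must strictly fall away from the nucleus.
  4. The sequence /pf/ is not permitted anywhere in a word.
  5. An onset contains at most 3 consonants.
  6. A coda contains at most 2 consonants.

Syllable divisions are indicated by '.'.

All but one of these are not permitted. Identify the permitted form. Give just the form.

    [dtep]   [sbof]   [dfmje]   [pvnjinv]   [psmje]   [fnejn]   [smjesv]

[dtep] — violates constraint 1: syllable 1 onset /dt/: /d/ (stop, 1) → /t/ (stop, 1) does not rise → not permitted
[sbof] — violates constraint 1: syllable 1 onset /sb/: /s/ (fricative, 2) → /b/ (stop, 1) does not rise → not permitted
[dfmje] — violates constraint 5: syllable 1 onset /dfmj/ has 4 consonants (> 3) → not permitted
[pvnjinv] — violates constraint 5: syllable 1 onset /pvnj/ has 4 consonants (> 3) → not permitted
[psmje] — violates constraint 5: syllable 1 onset /psmj/ has 4 consonants (> 3) → not permitted
[fnejn] — σ1 onset /fn/ (2→3 rises), coda /jn/ (5→3 falls) ok → permitted
[smjesv] — violates constraint 3: syllable 1 coda /sv/: /s/ (fricative, 2) → /v/ (fricative, 2) does not fall → not permitted

[fnejn]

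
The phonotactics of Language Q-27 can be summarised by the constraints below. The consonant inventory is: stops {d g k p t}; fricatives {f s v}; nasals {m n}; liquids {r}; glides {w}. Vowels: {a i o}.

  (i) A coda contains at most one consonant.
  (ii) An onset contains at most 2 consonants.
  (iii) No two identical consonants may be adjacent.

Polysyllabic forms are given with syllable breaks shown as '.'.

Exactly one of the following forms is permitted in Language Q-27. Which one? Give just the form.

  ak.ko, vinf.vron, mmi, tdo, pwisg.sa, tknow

ak.ko — violates constraint (iii): adjacent identical consonants /kk/ → not permitted
vinf.vron — violates constraint (i): syllable 1 coda /nf/ has 2 consonants (> 1) → not permitted
mmi — violates constraint (iii): adjacent identical consonants /mm/ → not permitted
tdo — σ1 onset /td/ (2C), coda /∅/ ok → permitted
pwisg.sa — violates constraint (i): syllable 1 coda /sg/ has 2 consonants (> 1) → not permitted
tknow — violates constraint (ii): syllable 1 onset /tkn/ has 3 consonants (> 2) → not permitted

tdo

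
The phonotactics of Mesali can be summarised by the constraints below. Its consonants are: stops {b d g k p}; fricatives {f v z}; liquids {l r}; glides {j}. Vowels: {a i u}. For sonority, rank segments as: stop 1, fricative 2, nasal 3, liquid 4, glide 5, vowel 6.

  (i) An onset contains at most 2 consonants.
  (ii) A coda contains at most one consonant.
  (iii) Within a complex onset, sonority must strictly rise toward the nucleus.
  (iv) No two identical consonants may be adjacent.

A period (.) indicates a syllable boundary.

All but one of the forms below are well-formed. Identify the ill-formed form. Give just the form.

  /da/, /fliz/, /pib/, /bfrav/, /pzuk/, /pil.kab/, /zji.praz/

/bfrav/

/da/ — σ1 onset /d/, coda /∅/ ok → well-formed
/fliz/ — σ1 onset /fl/ (2→4 rises), coda /z/ ok → well-formed
/pib/ — σ1 onset /p/, coda /b/ ok → well-formed
/bfrav/ — violates constraint (i): syllable 1 onset /bfr/ has 3 consonants (> 2) → ill-formed
/pzuk/ — σ1 onset /pz/ (1→2 rises), coda /k/ ok → well-formed
/pil.kab/ — σ1 onset /p/, coda /l/ ok; σ2 onset /k/, coda /b/ ok → well-formed
/zji.praz/ — σ1 onset /zj/ (2→5 rises), coda /∅/ ok; σ2 onset /pr/ (1→4 rises), coda /z/ ok → well-formed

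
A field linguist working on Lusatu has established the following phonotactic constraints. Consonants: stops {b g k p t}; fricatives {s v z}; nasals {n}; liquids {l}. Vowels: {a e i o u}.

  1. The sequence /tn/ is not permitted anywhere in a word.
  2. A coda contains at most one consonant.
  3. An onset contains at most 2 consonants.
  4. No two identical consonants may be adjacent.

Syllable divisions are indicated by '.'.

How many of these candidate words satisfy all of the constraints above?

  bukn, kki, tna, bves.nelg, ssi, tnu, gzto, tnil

bukn — violates constraint 2: syllable 1 coda /kn/ has 2 consonants (> 1) → illicit
kki — violates constraint 4: adjacent identical consonants /kk/ → illicit
tna — violates constraint 1: contains banned sequence /tn/ → illicit
bves.nelg — violates constraint 2: syllable 2 coda /lg/ has 2 consonants (> 1) → illicit
ssi — violates constraint 4: adjacent identical consonants /ss/ → illicit
tnu — violates constraint 1: contains banned sequence /tn/ → illicit
gzto — violates constraint 3: syllable 1 onset /gzt/ has 3 consonants (> 2) → illicit
tnil — violates constraint 1: contains banned sequence /tn/ → illicit
No form is licit → 0.

0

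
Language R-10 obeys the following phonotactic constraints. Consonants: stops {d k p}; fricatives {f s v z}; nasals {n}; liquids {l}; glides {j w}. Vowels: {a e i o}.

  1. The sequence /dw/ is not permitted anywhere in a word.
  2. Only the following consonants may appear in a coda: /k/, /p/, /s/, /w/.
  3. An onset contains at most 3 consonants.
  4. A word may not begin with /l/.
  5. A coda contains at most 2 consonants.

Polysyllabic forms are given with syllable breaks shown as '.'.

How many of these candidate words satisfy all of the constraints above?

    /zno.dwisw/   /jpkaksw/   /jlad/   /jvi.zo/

/zno.dwisw/ — violates constraint 1: contains banned sequence /dw/ → not permitted
/jpkaksw/ — violates constraint 5: syllable 1 coda /ksw/ has 3 consonants (> 2) → not permitted
/jlad/ — violates constraint 2: syllable 1 coda contains /d/, which is not a licensed coda consonant → not permitted
/jvi.zo/ — σ1 onset /jv/ (2C), coda /∅/ ok; σ2 onset /z/, coda /∅/ ok → permitted
Permitted: /jvi.zo/ → 1.

1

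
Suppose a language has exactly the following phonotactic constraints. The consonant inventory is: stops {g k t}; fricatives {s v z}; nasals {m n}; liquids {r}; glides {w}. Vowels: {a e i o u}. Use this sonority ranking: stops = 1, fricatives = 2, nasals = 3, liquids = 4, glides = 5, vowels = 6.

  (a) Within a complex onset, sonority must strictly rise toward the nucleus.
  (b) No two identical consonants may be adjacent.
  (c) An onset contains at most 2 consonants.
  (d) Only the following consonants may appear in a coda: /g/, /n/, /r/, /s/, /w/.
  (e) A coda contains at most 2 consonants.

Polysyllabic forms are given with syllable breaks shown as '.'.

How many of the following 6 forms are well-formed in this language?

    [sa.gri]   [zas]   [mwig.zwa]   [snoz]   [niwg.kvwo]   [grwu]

3

[sa.gri] — σ1 onset /s/, coda /∅/ ok; σ2 onset /gr/ (1→4 rises), coda /∅/ ok → well-formed
[zas] — σ1 onset /z/, coda /s/ ok → well-formed
[mwig.zwa] — σ1 onset /mw/ (3→5 rises), coda /g/ ok; σ2 onset /zw/ (2→5 rises), coda /∅/ ok → well-formed
[snoz] — violates constraint (d): syllable 1 coda contains /z/, which is not a licensed coda consonant → ill-formed
[niwg.kvwo] — violates constraint (c): syllable 2 onset /kvw/ has 3 consonants (> 2) → ill-formed
[grwu] — violates constraint (c): syllable 1 onset /grw/ has 3 consonants (> 2) → ill-formed
Well-formed: [sa.gri], [zas], [mwig.zwa] → 3.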